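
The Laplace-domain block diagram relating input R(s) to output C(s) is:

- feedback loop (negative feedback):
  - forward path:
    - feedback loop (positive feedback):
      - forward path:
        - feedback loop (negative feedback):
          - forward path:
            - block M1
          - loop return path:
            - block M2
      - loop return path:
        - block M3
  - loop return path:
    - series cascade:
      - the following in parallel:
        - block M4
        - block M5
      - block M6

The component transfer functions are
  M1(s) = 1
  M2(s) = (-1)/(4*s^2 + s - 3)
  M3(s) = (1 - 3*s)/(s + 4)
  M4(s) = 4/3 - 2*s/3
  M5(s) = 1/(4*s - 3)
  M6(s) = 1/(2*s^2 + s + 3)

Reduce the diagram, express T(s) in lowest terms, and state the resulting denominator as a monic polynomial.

1. feedback reduction of M1, M2; result (4*s^2 + s - 3)/(4*s^2 + s - 4)
2. feedback reduction of [M1/(1+M1*M2)], M3; result (4*s^3 + 17*s^2 + s - 12)/(16*s^3 + 16*s^2 - 10*s - 13)
3. parallel reduction of M4, M5; result (-8*s^2 + 22*s - 9)/(12*s - 9)
4. series reduction of (M4+M5), M6; result (-8*s^2 + 22*s - 9)/(24*s^3 - 6*s^2 + 27*s - 27)
5. collapse the loop ([[M1/(1+M1*M2)]/(1-[M1/(1+M1*M2)]*M3)] forward, ((M4+M5)*M6) return); result (24*s^5 + 114*s^4 + 93*s^3 + 84*s^2 - 27*s - 108)/(96*s^5 + 136*s^4 + 114*s^3 + 105*s^2 - 86*s - 153)
The result of step 5 is T(s) in lowest terms. Its denominator has leading coefficient 96; dividing the denominator through by 96 makes it monic.

Hence the answer: s^5 + 17*s^4/12 + 19*s^3/16 + 35*s^2/32 - 43*s/48 - 51/32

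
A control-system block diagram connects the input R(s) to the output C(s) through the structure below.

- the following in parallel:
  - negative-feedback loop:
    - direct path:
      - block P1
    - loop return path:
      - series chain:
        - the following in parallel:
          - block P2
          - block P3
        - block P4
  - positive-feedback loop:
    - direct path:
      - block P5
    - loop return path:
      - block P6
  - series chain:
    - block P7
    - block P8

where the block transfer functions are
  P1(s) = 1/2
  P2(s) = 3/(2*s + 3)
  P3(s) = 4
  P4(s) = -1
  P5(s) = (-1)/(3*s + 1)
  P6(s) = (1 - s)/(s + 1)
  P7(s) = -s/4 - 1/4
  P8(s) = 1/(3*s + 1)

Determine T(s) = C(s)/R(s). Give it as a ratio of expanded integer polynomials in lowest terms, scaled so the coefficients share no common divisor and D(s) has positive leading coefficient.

First reduce the diagram to T(s).

Step 1. add P2, P3 (parallel) -> (8*s + 15)/(2*s + 3)
Step 2. series reduction of (P2+P3), P4 -> (-8*s - 15)/(2*s + 3)
Step 3. close the feedback loop around P1, ((P2+P3)*P4) -> (-2*s - 3)/(4*s + 9)
Step 4. apply the feedback formula to P5, P6 -> (-s - 1)/(3*s^2 + 3*s + 2)
Step 5. combine P7, P8 in series -> (-s - 1)/(12*s + 4)
Step 6. reduce the parallel group [P1/(1+P1*((P2+P3)*P4))], [P5/(1-P5*P6)], (P7*P8); the result is T(s) itself (integer coefficients, no common factor, positive leading denominator coefficient)

Answer: (-84*s^4 - 303*s^3 - 462*s^2 - 337*s - 78)/(144*s^4 + 516*s^3 + 576*s^2 + 356*s + 72)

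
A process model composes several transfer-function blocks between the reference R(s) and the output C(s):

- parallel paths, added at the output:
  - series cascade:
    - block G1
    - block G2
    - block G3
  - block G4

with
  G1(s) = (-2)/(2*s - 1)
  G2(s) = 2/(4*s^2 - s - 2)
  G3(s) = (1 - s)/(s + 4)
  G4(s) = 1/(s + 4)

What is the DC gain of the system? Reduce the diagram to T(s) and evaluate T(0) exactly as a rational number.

Reducing step by step:

(1) combine G1, G2, G3 in series, giving (4*s - 4)/(8*s^4 + 26*s^3 - 27*s^2 - 10*s + 8)
(2) parallel reduction of (G1*G2*G3), G4, giving (8*s^3 - 6*s^2 + s - 2)/(8*s^4 + 26*s^3 - 27*s^2 - 10*s + 8)
Evaluating the step-2 result (the overall T(s)) at s = 0 gives T(0) = -2/8 = -1/4.

Answer: -1/4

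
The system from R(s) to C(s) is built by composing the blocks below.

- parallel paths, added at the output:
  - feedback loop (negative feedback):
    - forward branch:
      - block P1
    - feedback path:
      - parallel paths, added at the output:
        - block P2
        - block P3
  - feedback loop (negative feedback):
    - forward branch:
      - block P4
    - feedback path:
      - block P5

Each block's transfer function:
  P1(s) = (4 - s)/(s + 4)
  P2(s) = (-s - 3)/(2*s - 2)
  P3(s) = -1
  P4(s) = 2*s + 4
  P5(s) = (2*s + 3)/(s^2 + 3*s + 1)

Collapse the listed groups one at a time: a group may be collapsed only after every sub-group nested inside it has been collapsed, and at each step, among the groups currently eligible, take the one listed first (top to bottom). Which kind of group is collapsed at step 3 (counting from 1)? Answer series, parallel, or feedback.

Reducing step by step:

1. add P2, P3 (parallel)
2. feedback reduction of P1, (P2+P3)
3. reduce the feedback loop with forward P4 and return P5
4. parallel reduction of [P1/(1+P1*(P2+P3))], [P4/(1+P4*P5)]
The group at step 3 is a feedback group.

Answer: feedback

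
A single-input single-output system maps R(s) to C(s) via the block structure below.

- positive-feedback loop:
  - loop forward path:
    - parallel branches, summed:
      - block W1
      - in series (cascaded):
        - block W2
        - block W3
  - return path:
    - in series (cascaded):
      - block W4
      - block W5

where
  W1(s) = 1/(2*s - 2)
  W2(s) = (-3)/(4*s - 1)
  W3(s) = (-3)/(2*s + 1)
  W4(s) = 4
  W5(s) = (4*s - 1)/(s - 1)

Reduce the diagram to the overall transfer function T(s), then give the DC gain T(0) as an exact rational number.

1. series reduction of W2, W3 -> 9/(8*s^2 + 2*s - 1)
2. combine W1, (W2*W3) in parallel -> (8*s^2 + 20*s - 19)/(16*s^3 - 12*s^2 - 6*s + 2)
3. multiply W4, W5 (series) -> (16*s - 4)/(s - 1)
4. feedback reduction of (W1+(W2*W3)), (W4*W5) -> (8*s^3 + 12*s^2 - 39*s + 19)/(16*s^4 - 156*s^3 - 282*s^2 + 392*s - 78)
That last expression is T(s); at s = 0 only the constant terms survive, so T(0) = 19/(-78) = -19/78.

Final answer: -19/78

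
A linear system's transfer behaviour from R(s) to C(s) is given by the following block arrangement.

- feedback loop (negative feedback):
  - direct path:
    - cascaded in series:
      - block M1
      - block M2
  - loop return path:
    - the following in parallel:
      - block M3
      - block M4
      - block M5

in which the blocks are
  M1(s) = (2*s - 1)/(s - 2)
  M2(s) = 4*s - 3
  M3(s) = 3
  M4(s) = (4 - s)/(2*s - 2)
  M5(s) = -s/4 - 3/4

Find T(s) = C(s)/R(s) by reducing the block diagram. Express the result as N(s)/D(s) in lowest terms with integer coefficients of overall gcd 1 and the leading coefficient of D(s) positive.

Step 1. series reduction of M1, M2, giving (8*s^2 - 10*s + 3)/(s - 2)
Step 2. add M3, M4, M5 (parallel), giving (-s^2 + 8*s - 1)/(4*s - 4)
Step 3. collapse the loop ((M1*M2) forward, (M3+M4+M5) return); the result is T(s) itself (integer coefficients, no common factor, positive leading denominator coefficient)

Therefore the answer is (-32*s^3 + 72*s^2 - 52*s + 12)/(8*s^4 - 74*s^3 + 87*s^2 - 22*s - 5).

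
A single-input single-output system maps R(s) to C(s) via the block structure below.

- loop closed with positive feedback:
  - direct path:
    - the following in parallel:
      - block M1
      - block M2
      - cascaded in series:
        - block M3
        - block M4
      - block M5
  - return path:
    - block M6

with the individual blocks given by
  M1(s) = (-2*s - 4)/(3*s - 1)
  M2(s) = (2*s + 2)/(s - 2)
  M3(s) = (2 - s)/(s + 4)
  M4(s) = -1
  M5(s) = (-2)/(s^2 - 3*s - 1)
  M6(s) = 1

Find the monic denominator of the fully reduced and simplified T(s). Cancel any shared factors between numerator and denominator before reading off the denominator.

Step 1: combine M3, M4 in series -> (s - 2)/(s + 4)
Step 2: add M1, M2, (M3*M4), M5 (parallel) -> (7*s^5 - 14*s^4 + 4*s^3 - 111*s^2 - 46*s - 36)/(3*s^5 - 4*s^4 - 44*s^3 + 81*s^2 + 2*s - 8)
Step 3: feedback reduction of (M1+M2+(M3*M4)+M5), M6 -> (-7*s^5 + 14*s^4 - 4*s^3 + 111*s^2 + 46*s + 36)/(4*s^5 - 10*s^4 + 48*s^3 - 192*s^2 - 48*s - 28)
T(s) is the step-3 result (common factors already cancelled). Leading coefficient of the denominator: 4. Divide through by 4 for the monic polynomial.

Therefore the answer is s^5 - 5*s^4/2 + 12*s^3 - 48*s^2 - 12*s - 7.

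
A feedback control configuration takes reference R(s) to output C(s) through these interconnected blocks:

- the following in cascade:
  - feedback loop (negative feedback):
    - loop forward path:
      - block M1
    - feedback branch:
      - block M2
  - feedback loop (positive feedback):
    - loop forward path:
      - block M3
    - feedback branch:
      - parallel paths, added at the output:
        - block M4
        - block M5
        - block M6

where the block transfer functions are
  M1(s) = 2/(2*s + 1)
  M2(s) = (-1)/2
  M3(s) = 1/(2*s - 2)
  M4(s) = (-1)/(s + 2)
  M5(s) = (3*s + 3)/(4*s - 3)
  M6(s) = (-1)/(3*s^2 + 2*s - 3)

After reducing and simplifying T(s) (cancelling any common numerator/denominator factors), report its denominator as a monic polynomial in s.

First reduce the diagram to T(s).

Step 1. apply the feedback formula to M1, M2: 1/s
Step 2. reduce the parallel group M4, M5, M6: (9*s^4 + 21*s^3 + 24*s^2 - 2*s - 21)/(12*s^4 + 23*s^3 - 20*s^2 - 27*s + 18)
Step 3. feedback reduction of M3, (M4+M5+M6): (12*s^4 + 23*s^3 - 20*s^2 - 27*s + 18)/(24*s^5 + 13*s^4 - 107*s^3 - 38*s^2 + 92*s - 15)
Step 4. multiply [M1/(1+M1*M2)], [M3/(1-M3*(M4+M5+M6))] (series): (12*s^4 + 23*s^3 - 20*s^2 - 27*s + 18)/(24*s^6 + 13*s^5 - 107*s^4 - 38*s^3 + 92*s^2 - 15*s)
No further cancellation is possible in the step-4 result, so that is T(s). Its denominator becomes monic after dividing by the leading coefficient 24.

Answer: s^6 + 13*s^5/24 - 107*s^4/24 - 19*s^3/12 + 23*s^2/6 - 5*s/8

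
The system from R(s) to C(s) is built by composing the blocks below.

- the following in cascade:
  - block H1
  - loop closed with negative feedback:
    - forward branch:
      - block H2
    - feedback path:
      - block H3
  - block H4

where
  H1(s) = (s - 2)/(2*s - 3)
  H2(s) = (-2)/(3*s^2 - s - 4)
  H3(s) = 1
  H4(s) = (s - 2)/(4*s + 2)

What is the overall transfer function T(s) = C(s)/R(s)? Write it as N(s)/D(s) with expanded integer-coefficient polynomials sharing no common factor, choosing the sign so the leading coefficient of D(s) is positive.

Step 1. close the feedback loop around H2, H3 gives (-2)/(3*s^2 - s - 6)
Step 2. reduce the series chain H1, [H2/(1+H2*H3)], H4, which is the overall transfer function T(s) = C(s)/R(s) in lowest terms

Hence the answer: (-s^2 + 4*s - 4)/(12*s^4 - 16*s^3 - 29*s^2 + 27*s + 18)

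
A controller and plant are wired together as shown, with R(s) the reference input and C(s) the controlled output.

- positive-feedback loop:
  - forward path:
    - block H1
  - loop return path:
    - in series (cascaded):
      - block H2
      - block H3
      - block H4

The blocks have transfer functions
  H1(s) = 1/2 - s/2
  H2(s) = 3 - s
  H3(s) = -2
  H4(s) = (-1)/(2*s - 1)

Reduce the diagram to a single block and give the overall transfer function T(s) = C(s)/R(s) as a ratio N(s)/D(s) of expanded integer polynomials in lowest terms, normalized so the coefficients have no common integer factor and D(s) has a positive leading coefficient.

Step 1 - multiply H2, H3, H4 (series) gives (6 - 2*s)/(2*s - 1)
Step 2 - apply the feedback formula to H1, (H2*H3*H4) - this is the overall T(s), already in the required normalized form

Final answer: (2*s^2 - 3*s + 1)/(2*s^2 - 12*s + 8)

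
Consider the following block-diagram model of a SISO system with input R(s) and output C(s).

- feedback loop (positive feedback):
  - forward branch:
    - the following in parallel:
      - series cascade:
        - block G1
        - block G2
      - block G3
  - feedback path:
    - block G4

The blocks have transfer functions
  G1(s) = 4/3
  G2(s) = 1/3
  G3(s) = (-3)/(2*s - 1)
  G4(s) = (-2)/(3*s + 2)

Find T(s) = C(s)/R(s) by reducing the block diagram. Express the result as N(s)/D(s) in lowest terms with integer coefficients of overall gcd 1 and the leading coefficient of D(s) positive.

(1) multiply G1, G2 (series) -> 4/9
(2) parallel reduction of (G1*G2), G3 -> (8*s - 31)/(18*s - 9)
(3) feedback reduction of ((G1*G2)+G3), G4, giving the overall T(s)

Therefore the answer is (24*s^2 - 77*s - 62)/(54*s^2 + 25*s - 80).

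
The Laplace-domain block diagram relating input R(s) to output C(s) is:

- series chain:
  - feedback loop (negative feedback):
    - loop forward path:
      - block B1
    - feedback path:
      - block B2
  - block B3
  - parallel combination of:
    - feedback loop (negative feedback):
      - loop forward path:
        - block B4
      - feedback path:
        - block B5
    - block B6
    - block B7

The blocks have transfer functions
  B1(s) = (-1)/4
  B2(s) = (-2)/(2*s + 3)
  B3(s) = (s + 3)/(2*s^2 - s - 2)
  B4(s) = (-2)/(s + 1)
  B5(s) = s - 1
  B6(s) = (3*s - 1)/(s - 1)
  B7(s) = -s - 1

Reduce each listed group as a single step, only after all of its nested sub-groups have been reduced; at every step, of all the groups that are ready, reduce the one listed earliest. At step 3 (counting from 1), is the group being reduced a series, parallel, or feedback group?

Reducing step by step:

(1) feedback reduction of B1, B2
(2) feedback reduction of B4, B5
(3) add [B4/(1+B4*B5)], B6, B7 (parallel)
(4) combine [B1/(1+B1*B2)], B3, ([B4/(1+B4*B5)]+B6+B7) in series
So the answer for step 3 is parallel.

Answer: parallel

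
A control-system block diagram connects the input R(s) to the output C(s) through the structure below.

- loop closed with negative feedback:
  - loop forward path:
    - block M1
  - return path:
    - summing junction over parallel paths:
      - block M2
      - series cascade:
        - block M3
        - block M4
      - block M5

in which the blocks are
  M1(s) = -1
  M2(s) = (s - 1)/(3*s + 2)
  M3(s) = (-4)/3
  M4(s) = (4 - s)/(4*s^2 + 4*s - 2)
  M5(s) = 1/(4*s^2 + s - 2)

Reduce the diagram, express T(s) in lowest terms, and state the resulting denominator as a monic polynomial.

Reducing step by step:

[1] series reduction of M3, M4 = (2*s - 8)/(6*s^2 + 6*s - 3)
[2] reduce the parallel group M2, (M3*M4), M5 = (24*s^5 + 30*s^4 - 104*s^3 - 63*s^2 + 48*s + 20)/(72*s^5 + 138*s^4 + 6*s^3 - 81*s^2 - 12*s + 12)
[3] feedback reduction of M1, (M2+(M3*M4)+M5) = (-72*s^5 - 138*s^4 - 6*s^3 + 81*s^2 + 12*s - 12)/(48*s^5 + 108*s^4 + 110*s^3 - 18*s^2 - 60*s - 8)
T(s) is the step-3 result (common factors already cancelled). Leading coefficient of the denominator: 48. Divide through by 48 for the monic polynomial.

Answer: s^5 + 9*s^4/4 + 55*s^3/24 - 3*s^2/8 - 5*s/4 - 1/6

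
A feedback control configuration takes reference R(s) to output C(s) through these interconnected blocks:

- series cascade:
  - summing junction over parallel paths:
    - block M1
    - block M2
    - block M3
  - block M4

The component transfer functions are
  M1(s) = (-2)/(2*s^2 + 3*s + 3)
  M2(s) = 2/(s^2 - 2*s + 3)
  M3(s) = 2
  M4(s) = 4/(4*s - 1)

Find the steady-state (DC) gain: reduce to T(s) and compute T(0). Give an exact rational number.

Answer: -8

Working:
Step 1: sum the parallel branches M1, M2, M3 -> (4*s^4 - 2*s^3 + 8*s^2 + 16*s + 18)/(2*s^4 - s^3 + 3*s^2 + 3*s + 9)
Step 2: multiply (M1+M2+M3), M4 (series) -> (16*s^4 - 8*s^3 + 32*s^2 + 64*s + 72)/(8*s^5 - 6*s^4 + 13*s^3 + 9*s^2 + 33*s - 9)
DC gain: substitute s = 0 into T(s) from step 2: T(0) = 72/(-9) = -8.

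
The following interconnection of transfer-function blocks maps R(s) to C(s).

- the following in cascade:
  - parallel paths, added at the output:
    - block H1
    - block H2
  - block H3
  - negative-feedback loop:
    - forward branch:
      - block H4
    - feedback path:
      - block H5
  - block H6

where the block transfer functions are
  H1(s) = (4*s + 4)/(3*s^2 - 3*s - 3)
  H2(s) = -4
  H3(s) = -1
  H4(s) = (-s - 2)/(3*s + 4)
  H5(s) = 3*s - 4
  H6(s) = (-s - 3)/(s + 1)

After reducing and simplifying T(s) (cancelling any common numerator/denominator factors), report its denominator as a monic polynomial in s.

Reducing step by step:

1. sum the parallel branches H1, H2 gives (-12*s^2 + 16*s + 16)/(3*s^2 - 3*s - 3)
2. close the feedback loop around H4, H5 gives (s + 2)/(3*s^2 - s - 12)
3. cascade (H1+H2), H3, [H4/(1+H4*H5)], H6 gives (-12*s^4 - 44*s^3 + 24*s^2 + 176*s + 96)/(9*s^5 - 3*s^4 - 54*s^3 - 3*s^2 + 75*s + 36)
No further cancellation is possible in the step-3 result, so that is T(s). Its denominator becomes monic after dividing by the leading coefficient 9.

Answer: s^5 - s^4/3 - 6*s^3 - s^2/3 + 25*s/3 + 4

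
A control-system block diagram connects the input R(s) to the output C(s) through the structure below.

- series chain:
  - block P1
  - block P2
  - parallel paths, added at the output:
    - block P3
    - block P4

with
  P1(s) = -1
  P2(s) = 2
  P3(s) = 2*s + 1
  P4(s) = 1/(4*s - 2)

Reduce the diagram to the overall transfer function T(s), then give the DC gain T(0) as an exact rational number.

First reduce the diagram to T(s).

Step 1 - combine P3, P4 in parallel; result (8*s^2 - 1)/(4*s - 2)
Step 2 - multiply P1, P2, (P3+P4) (series); result (1 - 8*s^2)/(2*s - 1)
Step 2 gives the overall T(s). Then T(0) = 1/(-1) = -1.

Answer: -1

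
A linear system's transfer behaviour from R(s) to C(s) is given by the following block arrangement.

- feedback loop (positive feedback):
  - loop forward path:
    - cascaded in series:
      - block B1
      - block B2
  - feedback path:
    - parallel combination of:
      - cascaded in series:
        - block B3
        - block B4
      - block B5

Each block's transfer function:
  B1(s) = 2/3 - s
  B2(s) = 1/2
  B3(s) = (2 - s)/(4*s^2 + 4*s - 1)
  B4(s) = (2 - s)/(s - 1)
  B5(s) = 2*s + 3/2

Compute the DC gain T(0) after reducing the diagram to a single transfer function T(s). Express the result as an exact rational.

First reduce the diagram to T(s).

Step 1. multiply B1, B2 (series): 1/3 - s/2
Step 2. reduce the series chain B3, B4: (s^2 - 4*s + 4)/(4*s^3 - 5*s + 1)
Step 3. parallel reduction of (B3*B4), B5: (16*s^4 + 12*s^3 - 18*s^2 - 19*s + 11)/(8*s^3 - 10*s + 2)
Step 4. close the feedback loop around (B1*B2), ((B3*B4)+B5): (-24*s^4 + 16*s^3 + 30*s^2 - 26*s + 4)/(48*s^5 + 4*s^4 - 30*s^3 - 21*s^2 + 11*s - 10)
Step 4 gives the overall T(s). Then T(0) = 4/(-10) = -2/5.

Answer: -2/5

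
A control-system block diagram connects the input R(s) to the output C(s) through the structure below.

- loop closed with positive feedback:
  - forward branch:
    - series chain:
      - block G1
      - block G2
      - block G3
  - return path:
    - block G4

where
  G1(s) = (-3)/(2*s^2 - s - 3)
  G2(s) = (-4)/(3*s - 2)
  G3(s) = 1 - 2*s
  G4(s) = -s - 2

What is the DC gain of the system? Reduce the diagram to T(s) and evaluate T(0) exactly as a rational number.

First reduce the diagram to T(s).

Step 1: combine G1, G2, G3 in series = (12 - 24*s)/(6*s^3 - 7*s^2 - 7*s + 6)
Step 2: apply the feedback formula to (G1*G2*G3), G4 = (12 - 24*s)/(6*s^3 - 31*s^2 - 43*s + 30)
Step 2 gives the overall T(s). Then T(0) = 12/30 = 2/5.

Answer: 2/5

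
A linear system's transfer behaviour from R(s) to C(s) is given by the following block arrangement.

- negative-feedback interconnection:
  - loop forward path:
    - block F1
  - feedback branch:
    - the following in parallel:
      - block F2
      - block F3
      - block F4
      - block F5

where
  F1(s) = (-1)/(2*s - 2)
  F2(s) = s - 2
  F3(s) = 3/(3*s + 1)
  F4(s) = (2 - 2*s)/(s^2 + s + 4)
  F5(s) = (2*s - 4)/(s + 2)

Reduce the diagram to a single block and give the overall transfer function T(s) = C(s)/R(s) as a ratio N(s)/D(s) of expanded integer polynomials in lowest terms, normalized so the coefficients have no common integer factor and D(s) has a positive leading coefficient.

Step 1. sum the parallel branches F2, F3, F4, F5: (3*s^5 + 10*s^4 - 6*s^3 - s^2 - 68*s - 4)/(3*s^4 + 10*s^3 + 21*s^2 + 30*s + 8)
Step 2. reduce the feedback loop with forward F1 and return (F2+F3+F4+F5), giving the overall T(s)

Answer: (-3*s^4 - 10*s^3 - 21*s^2 - 30*s - 8)/(3*s^5 + 4*s^4 + 28*s^3 + 19*s^2 + 24*s - 12)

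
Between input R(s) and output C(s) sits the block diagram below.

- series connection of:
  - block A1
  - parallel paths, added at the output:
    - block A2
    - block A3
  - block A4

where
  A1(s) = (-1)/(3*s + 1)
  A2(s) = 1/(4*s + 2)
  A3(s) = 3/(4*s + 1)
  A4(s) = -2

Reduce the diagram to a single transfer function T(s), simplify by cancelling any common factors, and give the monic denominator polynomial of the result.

Step 1 - combine A2, A3 in parallel: (16*s + 7)/(16*s^2 + 12*s + 2)
Step 2 - reduce the series chain A1, (A2+A3), A4: (16*s + 7)/(24*s^3 + 26*s^2 + 9*s + 1)
Step 2 gives the fully reduced T(s), with no common factor left to cancel. The denominator's leading coefficient is 24, so divide each of its coefficients by 24 to get the monic form.

Final answer: s^3 + 13*s^2/12 + 3*s/8 + 1/24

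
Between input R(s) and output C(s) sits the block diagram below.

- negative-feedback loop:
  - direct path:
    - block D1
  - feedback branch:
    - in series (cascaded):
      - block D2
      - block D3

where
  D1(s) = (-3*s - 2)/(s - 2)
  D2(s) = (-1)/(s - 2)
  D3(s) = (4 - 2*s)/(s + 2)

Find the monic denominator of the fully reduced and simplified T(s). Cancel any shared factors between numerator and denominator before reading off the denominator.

Answer: s^2 - 6*s - 8

Working:
Step 1. multiply D2, D3 (series); result 2/(s + 2)
Step 2. close the feedback loop around D1, (D2*D3); result (-3*s^2 - 8*s - 4)/(s^2 - 6*s - 8)
The result of step 2 is T(s) in lowest terms. Its denominator already has leading coefficient 1, so it is monic as it stands.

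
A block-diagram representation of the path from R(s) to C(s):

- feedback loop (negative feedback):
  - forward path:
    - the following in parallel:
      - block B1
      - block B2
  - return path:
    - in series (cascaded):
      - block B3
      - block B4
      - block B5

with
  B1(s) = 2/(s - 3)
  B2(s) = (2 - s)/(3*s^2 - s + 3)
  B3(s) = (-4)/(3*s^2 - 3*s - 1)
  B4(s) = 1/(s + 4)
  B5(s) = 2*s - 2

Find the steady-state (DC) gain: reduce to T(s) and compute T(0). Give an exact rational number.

Reducing step by step:

[1] combine B1, B2 in parallel, giving (5*s^2 + 3*s)/(3*s^3 - 10*s^2 + 6*s - 9)
[2] combine B3, B4, B5 in series, giving (8 - 8*s)/(3*s^3 + 9*s^2 - 13*s - 4)
[3] reduce the feedback loop with forward (B1+B2) and return (B3*B4*B5), giving (15*s^5 + 54*s^4 - 38*s^3 - 59*s^2 - 12*s)/(9*s^6 - 3*s^5 - 111*s^4 + 105*s^3 - 103*s^2 + 117*s + 36)
That last expression is T(s); at s = 0 only the constant terms survive, so T(0) = 0/36 = 0.

Answer: 0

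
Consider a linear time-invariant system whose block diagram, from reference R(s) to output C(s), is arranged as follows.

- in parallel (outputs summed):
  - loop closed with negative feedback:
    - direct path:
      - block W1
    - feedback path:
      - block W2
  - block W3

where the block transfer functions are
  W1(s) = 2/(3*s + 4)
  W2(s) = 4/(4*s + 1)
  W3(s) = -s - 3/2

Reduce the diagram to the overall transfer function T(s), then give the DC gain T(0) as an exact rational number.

Step 1. close the feedback loop around W1, W2 gives (8*s + 2)/(12*s^2 + 19*s + 12)
Step 2. combine [W1/(1+W1*W2)], W3 in parallel gives (-24*s^3 - 74*s^2 - 65*s - 32)/(24*s^2 + 38*s + 24)
DC gain: substitute s = 0 into T(s) from step 2: T(0) = -32/24 = -4/3.

Answer: -4/3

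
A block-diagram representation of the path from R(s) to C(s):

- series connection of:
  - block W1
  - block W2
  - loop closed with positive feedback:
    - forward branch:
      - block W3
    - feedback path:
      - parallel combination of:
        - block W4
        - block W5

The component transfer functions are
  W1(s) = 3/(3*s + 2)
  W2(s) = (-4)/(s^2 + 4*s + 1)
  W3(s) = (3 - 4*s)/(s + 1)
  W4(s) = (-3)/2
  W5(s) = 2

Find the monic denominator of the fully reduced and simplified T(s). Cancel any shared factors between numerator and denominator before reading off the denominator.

First reduce the diagram to T(s).

[1] combine W4, W5 in parallel = 1/2
[2] apply the feedback formula to W3, (W4+W5) = (6 - 8*s)/(6*s - 1)
[3] multiply W1, W2, [W3/(1-W3*(W4+W5))] (series) = (96*s - 72)/(18*s^4 + 81*s^3 + 52*s^2 + s - 2)
T(s) is the step-3 result (common factors already cancelled). Leading coefficient of the denominator: 18. Divide through by 18 for the monic polynomial.

Answer: s^4 + 9*s^3/2 + 26*s^2/9 + s/18 - 1/9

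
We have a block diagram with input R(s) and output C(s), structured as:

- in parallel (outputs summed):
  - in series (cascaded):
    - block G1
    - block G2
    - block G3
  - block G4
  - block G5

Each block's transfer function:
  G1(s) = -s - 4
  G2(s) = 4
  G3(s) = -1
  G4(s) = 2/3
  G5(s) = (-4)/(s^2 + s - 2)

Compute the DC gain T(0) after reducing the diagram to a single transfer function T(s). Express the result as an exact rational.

The answer is 56/3.

Reasoning:
Step 1: series reduction of G1, G2, G3, giving 4*s + 16
Step 2: add (G1*G2*G3), G4, G5 (parallel), giving (12*s^3 + 62*s^2 + 26*s - 112)/(3*s^2 + 3*s - 6)
DC gain: substitute s = 0 into T(s) from step 2: T(0) = -112/(-6) = 56/3.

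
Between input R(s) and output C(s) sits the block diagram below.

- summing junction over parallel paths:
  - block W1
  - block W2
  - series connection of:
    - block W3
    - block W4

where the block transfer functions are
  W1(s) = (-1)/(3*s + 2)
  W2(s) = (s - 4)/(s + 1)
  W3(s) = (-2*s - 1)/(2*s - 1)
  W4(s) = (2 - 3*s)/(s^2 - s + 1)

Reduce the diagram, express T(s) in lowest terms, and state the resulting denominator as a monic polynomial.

[1] combine W3, W4 in series; result (6*s^2 - s - 2)/(2*s^3 - 3*s^2 + 3*s - 1)
[2] add W1, W2, (W3*W4) (parallel); result (6*s^5 - 13*s^4 + 51*s^3 - 8*s^2 - 28*s + 5)/(6*s^5 + s^4 - 2*s^3 + 6*s^2 + s - 2)
Step 2 gives the fully reduced T(s), with no common factor left to cancel. The denominator's leading coefficient is 6, so divide each of its coefficients by 6 to get the monic form.

Therefore the answer is s^5 + s^4/6 - s^3/3 + s^2 + s/6 - 1/3.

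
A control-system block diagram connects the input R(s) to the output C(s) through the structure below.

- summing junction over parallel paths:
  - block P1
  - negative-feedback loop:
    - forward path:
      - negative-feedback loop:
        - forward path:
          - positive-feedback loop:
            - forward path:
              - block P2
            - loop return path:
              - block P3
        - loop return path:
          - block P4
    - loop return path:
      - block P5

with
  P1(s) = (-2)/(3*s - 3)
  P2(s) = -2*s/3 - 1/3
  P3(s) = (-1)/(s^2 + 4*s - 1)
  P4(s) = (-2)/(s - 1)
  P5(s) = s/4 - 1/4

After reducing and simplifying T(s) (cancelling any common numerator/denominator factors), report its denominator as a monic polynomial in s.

First reduce the diagram to T(s).

Step 1. feedback reduction of P2, P3; result (-2*s^3 - 9*s^2 - 2*s + 1)/(3*s^2 + 10*s - 4)
Step 2. close the feedback loop around [P2/(1-P2*P3)], P4; result (-2*s^4 - 7*s^3 + 7*s^2 + 3*s - 1)/(7*s^3 + 25*s^2 - 10*s + 2)
Step 3. close the feedback loop around [[P2/(1-P2*P3)]/(1+[P2/(1-P2*P3)]*P4)], P5; result (8*s^4 + 28*s^3 - 28*s^2 - 12*s + 4)/(2*s^5 + 5*s^4 - 42*s^3 - 96*s^2 + 44*s - 9)
Step 4. combine P1, [[[P2/(1-P2*P3)]/(1+[P2/(1-P2*P3)]*P4)]/(1+[[P2/(1-P2*P3)]/(1+[P2/(1-P2*P3)]*P4)]*P5)] in parallel; result (20*s^5 + 50*s^4 - 84*s^3 + 240*s^2 - 40*s + 6)/(6*s^6 + 9*s^5 - 141*s^4 - 162*s^3 + 420*s^2 - 159*s + 27)
No further cancellation is possible in the step-4 result, so that is T(s). Its denominator becomes monic after dividing by the leading coefficient 6.

Answer: s^6 + 3*s^5/2 - 47*s^4/2 - 27*s^3 + 70*s^2 - 53*s/2 + 9/2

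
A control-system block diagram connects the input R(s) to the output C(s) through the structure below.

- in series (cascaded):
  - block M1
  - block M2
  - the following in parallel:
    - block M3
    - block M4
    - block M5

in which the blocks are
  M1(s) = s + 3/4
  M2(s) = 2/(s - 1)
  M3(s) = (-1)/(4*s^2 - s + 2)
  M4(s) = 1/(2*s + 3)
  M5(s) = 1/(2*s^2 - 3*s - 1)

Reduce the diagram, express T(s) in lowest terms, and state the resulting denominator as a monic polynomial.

Answer: s^6 - 5*s^5/4 - 2*s^4 + 35*s^3/16 - 9*s^2/8 + 13*s/16 + 3/8

Working:
(1) combine M3, M4, M5 in parallel = (8*s^4 - 10*s^3 + 13*s^2 + 7*s + 7)/(16*s^5 - 4*s^4 - 36*s^3 - s^2 - 19*s - 6)
(2) multiply M1, M2, (M3+M4+M5) (series) = (32*s^5 - 16*s^4 + 22*s^3 + 67*s^2 + 49*s + 21)/(32*s^6 - 40*s^5 - 64*s^4 + 70*s^3 - 36*s^2 + 26*s + 12)
T(s) is the step-2 result (common factors already cancelled). Leading coefficient of the denominator: 32. Divide through by 32 for the monic polynomial.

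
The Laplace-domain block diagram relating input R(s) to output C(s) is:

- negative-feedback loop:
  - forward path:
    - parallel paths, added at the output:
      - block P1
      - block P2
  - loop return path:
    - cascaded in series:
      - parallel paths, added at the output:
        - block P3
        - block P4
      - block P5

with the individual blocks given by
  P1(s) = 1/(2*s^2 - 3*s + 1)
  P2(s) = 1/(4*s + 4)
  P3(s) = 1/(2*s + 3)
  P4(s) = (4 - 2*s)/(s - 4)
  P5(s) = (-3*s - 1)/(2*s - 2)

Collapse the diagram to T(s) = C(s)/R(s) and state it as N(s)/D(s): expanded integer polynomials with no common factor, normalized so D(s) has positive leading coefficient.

Reducing step by step:

Step 1. parallel reduction of P1, P2, giving (2*s^2 + s + 5)/(8*s^3 - 4*s^2 - 8*s + 4)
Step 2. sum the parallel branches P3, P4, giving (-4*s^2 + 3*s + 8)/(2*s^2 - 5*s - 12)
Step 3. series reduction of (P3+P4), P5, giving (12*s^3 - 5*s^2 - 27*s - 8)/(4*s^3 - 14*s^2 - 14*s + 24)
Step 4. collapse the loop ((P1+P2) forward, ((P3+P4)*P5) return), which is the overall transfer function T(s) = C(s)/R(s) in lowest terms

Answer: (8*s^5 - 24*s^4 - 22*s^3 - 36*s^2 - 46*s + 120)/(32*s^6 - 104*s^5 - 86*s^4 + 377*s^3 - 108*s^2 - 391*s + 56)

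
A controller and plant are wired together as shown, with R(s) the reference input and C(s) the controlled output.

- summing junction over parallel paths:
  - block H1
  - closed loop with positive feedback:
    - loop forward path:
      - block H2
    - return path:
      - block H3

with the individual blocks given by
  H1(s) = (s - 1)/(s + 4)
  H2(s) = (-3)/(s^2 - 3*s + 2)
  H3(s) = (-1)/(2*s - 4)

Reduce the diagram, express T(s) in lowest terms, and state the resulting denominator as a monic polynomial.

Step 1 - feedback reduction of H2, H3: (12 - 6*s)/(2*s^3 - 10*s^2 + 16*s - 11)
Step 2 - add H1, [H2/(1-H2*H3)] (parallel): (2*s^4 - 12*s^3 + 20*s^2 - 39*s + 59)/(2*s^4 - 2*s^3 - 24*s^2 + 53*s - 44)
T(s) is the step-2 result (common factors already cancelled). Leading coefficient of the denominator: 2. Divide through by 2 for the monic polynomial.

Answer: s^4 - s^3 - 12*s^2 + 53*s/2 - 22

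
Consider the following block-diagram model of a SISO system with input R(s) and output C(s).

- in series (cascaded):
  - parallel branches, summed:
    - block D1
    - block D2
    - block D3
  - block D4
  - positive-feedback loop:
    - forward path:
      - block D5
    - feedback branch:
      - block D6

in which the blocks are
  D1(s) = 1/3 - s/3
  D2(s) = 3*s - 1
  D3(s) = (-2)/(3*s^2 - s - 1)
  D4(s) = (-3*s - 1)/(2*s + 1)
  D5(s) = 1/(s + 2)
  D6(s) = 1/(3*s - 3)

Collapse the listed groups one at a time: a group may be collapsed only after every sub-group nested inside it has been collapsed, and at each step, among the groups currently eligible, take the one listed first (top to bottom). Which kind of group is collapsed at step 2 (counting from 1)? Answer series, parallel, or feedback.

Answer: feedback

Working:
Step 1: combine D1, D2, D3 in parallel
Step 2: reduce the feedback loop with forward D5 and return D6
Step 3: series reduction of (D1+D2+D3), D4, [D5/(1-D5*D6)]
The group at step 2 is a feedback group.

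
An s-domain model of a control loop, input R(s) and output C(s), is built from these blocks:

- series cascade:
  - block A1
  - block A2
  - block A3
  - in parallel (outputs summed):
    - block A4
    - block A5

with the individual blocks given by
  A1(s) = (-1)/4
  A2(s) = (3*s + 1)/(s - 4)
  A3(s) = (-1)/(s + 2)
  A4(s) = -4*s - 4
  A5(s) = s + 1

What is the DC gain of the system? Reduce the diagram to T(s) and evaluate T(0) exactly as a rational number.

Step 1. reduce the parallel group A4, A5 = -3*s - 3
Step 2. series reduction of A1, A2, A3, (A4+A5) = (-9*s^2 - 12*s - 3)/(4*s^2 - 8*s - 32)
DC gain: substitute s = 0 into T(s) from step 2: T(0) = -3/(-32) = 3/32.

Final answer: 3/32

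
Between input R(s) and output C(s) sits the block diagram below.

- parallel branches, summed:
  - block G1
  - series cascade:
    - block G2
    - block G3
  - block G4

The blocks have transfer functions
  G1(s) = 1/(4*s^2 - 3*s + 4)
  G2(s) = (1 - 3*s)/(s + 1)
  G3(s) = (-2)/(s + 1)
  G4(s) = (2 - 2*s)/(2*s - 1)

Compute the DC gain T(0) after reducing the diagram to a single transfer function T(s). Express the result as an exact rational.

First reduce the diagram to T(s).

1. combine G2, G3 in series; result (6*s - 2)/(s^2 + 2*s + 1)
2. sum the parallel branches G1, (G2*G3), G4; result (-8*s^5 + 46*s^4 - 68*s^3 + 83*s^2 - 44*s + 15)/(8*s^5 + 6*s^4 - s^3 + 8*s^2 + 3*s - 4)
That last expression is T(s); at s = 0 only the constant terms survive, so T(0) = 15/(-4) = -15/4.

Answer: -15/4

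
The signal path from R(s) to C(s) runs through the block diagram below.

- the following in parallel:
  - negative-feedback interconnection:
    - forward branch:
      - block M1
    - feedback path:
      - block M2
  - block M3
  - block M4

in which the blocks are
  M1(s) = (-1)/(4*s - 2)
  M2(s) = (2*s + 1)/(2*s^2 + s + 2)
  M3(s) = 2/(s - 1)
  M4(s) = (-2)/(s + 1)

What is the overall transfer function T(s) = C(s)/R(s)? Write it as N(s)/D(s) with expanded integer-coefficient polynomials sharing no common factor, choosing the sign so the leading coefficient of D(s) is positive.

(1) collapse the loop (M1 forward, M2 return); result (-2*s^2 - s - 2)/(8*s^3 + 4*s - 5)
(2) add [M1/(1+M1*M2)], M3, M4 (parallel), giving the overall T(s)

Final answer: (-2*s^4 + 31*s^3 + 17*s - 18)/(8*s^5 - 4*s^3 - 5*s^2 - 4*s + 5)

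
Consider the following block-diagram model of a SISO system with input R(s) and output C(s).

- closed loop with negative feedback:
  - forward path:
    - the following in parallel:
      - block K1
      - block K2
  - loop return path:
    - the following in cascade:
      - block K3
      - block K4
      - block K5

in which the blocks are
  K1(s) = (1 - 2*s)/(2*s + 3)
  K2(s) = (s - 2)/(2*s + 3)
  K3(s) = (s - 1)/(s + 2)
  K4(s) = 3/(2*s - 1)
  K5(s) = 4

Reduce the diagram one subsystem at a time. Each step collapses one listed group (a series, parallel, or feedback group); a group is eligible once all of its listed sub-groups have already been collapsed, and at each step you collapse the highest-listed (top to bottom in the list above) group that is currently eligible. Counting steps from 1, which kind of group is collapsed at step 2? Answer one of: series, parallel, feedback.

Reducing step by step:

Step 1. parallel reduction of K1, K2
Step 2. series reduction of K3, K4, K5
Step 3. collapse the loop ((K1+K2) forward, (K3*K4*K5) return)
Step 2: series.

Answer: series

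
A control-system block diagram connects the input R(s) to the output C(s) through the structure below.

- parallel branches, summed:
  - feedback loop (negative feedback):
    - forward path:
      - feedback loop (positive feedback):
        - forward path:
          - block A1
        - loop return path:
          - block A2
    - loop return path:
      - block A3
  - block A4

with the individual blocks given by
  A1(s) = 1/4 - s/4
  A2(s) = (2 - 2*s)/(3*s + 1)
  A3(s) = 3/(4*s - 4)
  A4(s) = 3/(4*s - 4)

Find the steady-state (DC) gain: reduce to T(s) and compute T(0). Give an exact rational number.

Step 1: feedback reduction of A1, A2; result (3*s^2 - 2*s - 1)/(2*s^2 - 16*s - 2)
Step 2: feedback reduction of [A1/(1-A1*A2)], A3; result (12*s^2 - 8*s - 4)/(8*s^2 - 55*s - 5)
Step 3: parallel reduction of [[A1/(1-A1*A2)]/(1+[A1/(1-A1*A2)]*A3)], A4; result (48*s^3 - 56*s^2 - 149*s + 1)/(32*s^3 - 252*s^2 + 200*s + 20)
Step 3 gives the overall T(s). Then T(0) = 1/20.

Therefore the answer is 1/20.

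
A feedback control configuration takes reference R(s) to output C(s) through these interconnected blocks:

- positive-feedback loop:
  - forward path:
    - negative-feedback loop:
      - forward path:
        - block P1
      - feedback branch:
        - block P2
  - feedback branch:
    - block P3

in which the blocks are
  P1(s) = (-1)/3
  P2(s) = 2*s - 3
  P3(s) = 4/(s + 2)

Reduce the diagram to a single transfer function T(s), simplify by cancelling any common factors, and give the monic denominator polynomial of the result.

(1) close the feedback loop around P1, P2: 1/(2*s - 6)
(2) reduce the feedback loop with forward [P1/(1+P1*P2)] and return P3: (s + 2)/(2*s^2 - 2*s - 16)
Step 2 gives the fully reduced T(s), with no common factor left to cancel. The denominator's leading coefficient is 2, so divide each of its coefficients by 2 to get the monic form.

Therefore the answer is s^2 - s - 8.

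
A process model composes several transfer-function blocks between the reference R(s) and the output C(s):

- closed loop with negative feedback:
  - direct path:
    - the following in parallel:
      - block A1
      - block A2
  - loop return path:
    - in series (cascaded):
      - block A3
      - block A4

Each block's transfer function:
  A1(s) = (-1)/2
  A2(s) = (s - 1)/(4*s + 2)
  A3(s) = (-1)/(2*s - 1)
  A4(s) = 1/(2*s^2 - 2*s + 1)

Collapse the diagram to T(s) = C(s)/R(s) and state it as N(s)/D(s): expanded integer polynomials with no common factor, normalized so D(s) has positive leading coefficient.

First reduce the diagram to T(s).

[1] sum the parallel branches A1, A2 gives (-s - 2)/(4*s + 2)
[2] cascade A3, A4 gives (-1)/(4*s^3 - 6*s^2 + 4*s - 1)
[3] feedback reduction of (A1+A2), (A3*A4), which is the overall transfer function T(s) = C(s)/R(s) in lowest terms

Answer: (-4*s^4 - 2*s^3 + 8*s^2 - 7*s + 2)/(16*s^4 - 16*s^3 + 4*s^2 + 5*s)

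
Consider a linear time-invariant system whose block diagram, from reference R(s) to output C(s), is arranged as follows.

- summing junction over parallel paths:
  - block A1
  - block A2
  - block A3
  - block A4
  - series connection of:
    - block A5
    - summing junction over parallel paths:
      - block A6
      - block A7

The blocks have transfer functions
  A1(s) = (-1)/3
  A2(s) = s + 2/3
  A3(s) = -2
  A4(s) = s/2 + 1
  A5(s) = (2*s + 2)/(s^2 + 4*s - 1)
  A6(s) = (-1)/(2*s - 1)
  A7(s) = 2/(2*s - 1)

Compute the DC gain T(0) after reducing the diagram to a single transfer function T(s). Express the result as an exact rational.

Step 1 - add A6, A7 (parallel); result 1/(2*s - 1)
Step 2 - multiply A5, (A6+A7) (series); result (2*s + 2)/(2*s^3 + 7*s^2 - 6*s + 1)
Step 3 - add A1, A2, A3, A4, (A5*(A6+A7)) (parallel); result (18*s^4 + 55*s^3 - 82*s^2 + 45*s + 8)/(12*s^3 + 42*s^2 - 36*s + 6)
Step 3 gives the overall T(s). Then T(0) = 8/6 = 4/3.

Answer: 4/3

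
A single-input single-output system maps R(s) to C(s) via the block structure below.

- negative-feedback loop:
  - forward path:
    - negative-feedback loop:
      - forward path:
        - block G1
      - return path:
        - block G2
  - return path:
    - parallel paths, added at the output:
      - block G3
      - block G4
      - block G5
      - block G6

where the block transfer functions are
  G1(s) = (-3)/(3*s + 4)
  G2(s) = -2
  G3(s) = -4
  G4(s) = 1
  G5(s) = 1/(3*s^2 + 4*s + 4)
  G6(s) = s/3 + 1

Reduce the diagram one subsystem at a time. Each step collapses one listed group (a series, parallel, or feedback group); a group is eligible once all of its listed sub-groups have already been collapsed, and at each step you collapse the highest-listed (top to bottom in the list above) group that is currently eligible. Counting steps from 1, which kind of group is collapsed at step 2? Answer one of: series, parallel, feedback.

The answer is parallel.

Reasoning:
Step 1 - apply the feedback formula to G1, G2
Step 2 - add G3, G4, G5, G6 (parallel)
Step 3 - collapse the loop ([G1/(1+G1*G2)] forward, (G3+G4+G5+G6) return)
So the answer for step 2 is parallel.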